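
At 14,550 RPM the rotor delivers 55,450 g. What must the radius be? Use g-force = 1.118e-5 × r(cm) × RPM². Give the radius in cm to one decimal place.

23.4 cm

55450 = 1.118 × 10⁻⁵ × r × (14550)²
r = 55450 / (1.118 × 10⁻⁵ × 211,702,500) = 55450 / 2366.834 ≈ 23.428 cm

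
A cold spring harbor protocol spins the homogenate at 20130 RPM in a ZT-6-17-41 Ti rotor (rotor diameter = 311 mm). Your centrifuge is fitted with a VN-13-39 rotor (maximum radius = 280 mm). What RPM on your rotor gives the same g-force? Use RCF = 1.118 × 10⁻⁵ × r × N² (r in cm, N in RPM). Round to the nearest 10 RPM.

Original rotor: r = 311 mm / 2 = 155.5 mm = 15.55 cm
RCF_original = 1.118 × 10⁻⁵ × 15.55 × (20130)² = 1.118 × 10⁻⁵ × 15.55 × 405,216,900 ≈ 70,446.6 × g
Your rotor: r = 280 mm = 28.0 cm
70,446.6 = 1.118 × 10⁻⁵ × 28 × N²
N² = 70,446.6 / (31.304 × 10⁻⁵) = 225,040,250
N ≈ √225,040,250 ≈ 15,001.3

≈ 15000 RPM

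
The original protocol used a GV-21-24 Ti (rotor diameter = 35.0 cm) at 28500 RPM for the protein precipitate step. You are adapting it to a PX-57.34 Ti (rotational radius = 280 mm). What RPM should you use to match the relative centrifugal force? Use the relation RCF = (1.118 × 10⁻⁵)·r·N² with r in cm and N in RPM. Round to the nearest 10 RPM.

Original rotor: r = 35.0 / 2 = 17.5 cm
RCF = 1.118 × 10⁻⁵ × r × N²
RCF_original = 1.118 × 10⁻⁵ × 17.5 × (28500)² = 1.118 × 10⁻⁵ × 17.5 × 812,250,000 ≈ 158,916.7 × g
Your rotor: r = 280 mm = 28.0 cm
158,916.7 = 1.118 × 10⁻⁵ × 28 × N²
N² = 158,916.7 / (31.304 × 10⁻⁵) = 507,656,210
N ≈ √507,656,210 ≈ 22,531.2

22530 RPM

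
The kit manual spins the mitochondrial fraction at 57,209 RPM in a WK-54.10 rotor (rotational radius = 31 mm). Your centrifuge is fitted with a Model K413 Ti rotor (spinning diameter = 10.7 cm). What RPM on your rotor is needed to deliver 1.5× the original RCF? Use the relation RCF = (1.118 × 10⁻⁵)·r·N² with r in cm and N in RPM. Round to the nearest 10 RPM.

Original rotor: r = 31 mm = 3.1 cm
RCF_original = 1.118 × 10⁻⁵ × 3.1 × (57209)² = 1.118 × 10⁻⁵ × 3.1 × 3,272,869,681 ≈ 113,431.1 × g
Target RCF = 1.5 × 113,431.1 ≈ 170,146.7 × g
Your rotor: r = 10.7 / 2 = 5.35 cm
170,146.7 = 1.118 × 10⁻⁵ × 5.35 × N²
N² = 170,146.7 / (5.9813 × 10⁻⁵) = 2,844,644,141
N ≈ √2,844,644,141 ≈ 53,335.2

≈ 53340 RPM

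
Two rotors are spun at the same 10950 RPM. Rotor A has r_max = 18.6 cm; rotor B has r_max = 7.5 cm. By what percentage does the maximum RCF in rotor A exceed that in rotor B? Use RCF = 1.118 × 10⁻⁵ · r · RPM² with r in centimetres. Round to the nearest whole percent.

At equal RPM, RCF scales linearly with r: ratio = 18.6 / 7.5 = 2.4800.
So rotor A delivers 148.0% more g-force.

148%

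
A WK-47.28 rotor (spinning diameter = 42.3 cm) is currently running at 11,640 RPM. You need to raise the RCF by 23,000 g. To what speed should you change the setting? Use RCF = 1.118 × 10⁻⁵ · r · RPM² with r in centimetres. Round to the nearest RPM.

≈ 15256 RPM

r = 42.3 / 2 = 21.15 cm
Current RCF = 1.118 × 10⁻⁵ × 21.15 × (11640)² = 1.118 × 10⁻⁵ × 21.15 × 135,489,600 ≈ 32,037.5 × g
Target RCF = 32,037.5 + 23,000 = 55,037.5 × g
N² = 55,037.5 / (23.6457 × 10⁻⁵) = 232,759,022
N ≈ √232,759,022 ≈ 15,256.4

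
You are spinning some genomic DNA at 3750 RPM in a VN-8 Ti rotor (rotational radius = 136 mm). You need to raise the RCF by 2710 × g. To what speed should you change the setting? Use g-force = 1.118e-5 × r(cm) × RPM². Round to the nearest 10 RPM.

≈ 5650 RPM

r = 136 mm = 13.6 cm
Current RCF = 1.118 × 10⁻⁵ × 13.6 × (3750)² = 1.118 × 10⁻⁵ × 13.6 × 14,062,500 ≈ 2,138.2 × g
Target RCF = 2,138.2 + 2,710 = 4,848.2 × g
N² = 4,848.2 / (15.2048 × 10⁻⁵) = 31,885,983
N ≈ √31,885,983 ≈ 5,646.8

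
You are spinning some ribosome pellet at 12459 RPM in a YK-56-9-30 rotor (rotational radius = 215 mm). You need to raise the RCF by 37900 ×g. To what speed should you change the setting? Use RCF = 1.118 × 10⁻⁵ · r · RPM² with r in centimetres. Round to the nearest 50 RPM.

≈ 17700 RPM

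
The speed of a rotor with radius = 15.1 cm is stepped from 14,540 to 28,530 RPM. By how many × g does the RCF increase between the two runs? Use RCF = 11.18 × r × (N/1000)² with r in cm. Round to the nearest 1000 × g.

≈ 102000 × g

RCF₁ = 11.18 × 15.1 × (14.54)² = 11.18 × 15.1 × 211.4116 ≈ 35,690.1 × g
RCF₂ = 11.18 × 15.1 × (28.53)² = 11.18 × 15.1 × 813.9609 ≈ 137,411.3 × g
Increase = 137,411.3 − 35,690.1 = 101,721.2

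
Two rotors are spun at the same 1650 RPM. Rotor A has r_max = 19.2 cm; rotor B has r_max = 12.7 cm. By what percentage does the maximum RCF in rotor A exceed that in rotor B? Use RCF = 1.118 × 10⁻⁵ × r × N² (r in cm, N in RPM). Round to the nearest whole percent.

51%

At equal RPM, RCF scales linearly with r: ratio = 19.2 / 12.7 = 1.5118.
So rotor A delivers 51.2% more g-force.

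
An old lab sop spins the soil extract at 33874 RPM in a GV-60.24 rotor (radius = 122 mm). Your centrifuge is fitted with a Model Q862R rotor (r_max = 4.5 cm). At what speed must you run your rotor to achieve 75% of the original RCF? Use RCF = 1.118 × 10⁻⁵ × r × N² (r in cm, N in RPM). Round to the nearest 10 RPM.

Original rotor: r = 122 mm = 12.2 cm
RCF = 1.118 × 10⁻⁵ × r × N²
RCF_original = 1.118 × 10⁻⁵ × 12.2 × (33874)² = 1.118 × 10⁻⁵ × 12.2 × 1,147,447,876 ≈ 156,507.3 × g
Target RCF = 0.75 × 156,507.3 ≈ 117,380.5 × g
117,380.5 = 1.118 × 10⁻⁵ × 4.5 × N²
N² = 117,380.5 / (5.031 × 10⁻⁵) = 2,333,144,504
N ≈ √2,333,144,504 ≈ 48,302.6

≈ 48300 RPM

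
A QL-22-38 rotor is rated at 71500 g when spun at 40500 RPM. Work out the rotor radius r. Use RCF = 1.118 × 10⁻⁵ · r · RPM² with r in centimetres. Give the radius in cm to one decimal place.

RCF = 1.118 × 10⁻⁵ × r × N²
71500 = 1.118 × 10⁻⁵ × r × (40500)²
r = 71500 / (1.118 × 10⁻⁵ × 1,640,250,000) = 71500 / 18337.99 ≈ 3.899 cm

3.9 cm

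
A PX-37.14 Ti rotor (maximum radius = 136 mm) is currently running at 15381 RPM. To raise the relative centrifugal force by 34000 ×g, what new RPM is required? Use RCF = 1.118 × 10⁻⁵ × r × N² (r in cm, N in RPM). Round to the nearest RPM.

r = 136 mm = 13.6 cm
Current RCF = 1.118 × 10⁻⁵ × 13.6 × (15381)² = 1.118 × 10⁻⁵ × 13.6 × 236,575,161 ≈ 35,970.8 × g
Target RCF = 35,970.8 + 34,000 = 69,970.8 × g
N² = 69,970.8 / (15.2048 × 10⁻⁵) = 460,188,888
N ≈ √460,188,888 ≈ 21,452.0

≈ 21452 RPM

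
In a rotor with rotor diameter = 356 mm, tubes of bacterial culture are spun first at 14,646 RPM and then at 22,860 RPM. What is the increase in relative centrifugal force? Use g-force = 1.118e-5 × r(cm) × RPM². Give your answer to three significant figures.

r = 356 mm / 2 = 178 mm = 17.8 cm
RCF₁ = 1.118 × 10⁻⁵ × 17.8 × (14646)² = 1.118 × 10⁻⁵ × 17.8 × 214,505,316 ≈ 42,687.4 × g
RCF₂ = 1.118 × 10⁻⁵ × 17.8 × (22860)² = 1.118 × 10⁻⁵ × 17.8 × 522,579,600 ≈ 103,995.4 × g
Increase = 103,995.4 − 42,687.4 = 61,308

61300 × g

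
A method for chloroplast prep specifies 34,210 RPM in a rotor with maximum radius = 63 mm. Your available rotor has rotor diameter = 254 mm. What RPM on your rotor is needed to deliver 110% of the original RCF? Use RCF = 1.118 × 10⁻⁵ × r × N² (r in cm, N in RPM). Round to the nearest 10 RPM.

25270 RPM

Original rotor: r = 63 mm = 6.3 cm
RCF = 1.118 × 10⁻⁵ × r × N²
RCF_original = 1.118 × 10⁻⁵ × 6.3 × (34210)² = 1.118 × 10⁻⁵ × 6.3 × 1,170,324,100 ≈ 82,430.6 × g
Target RCF = 1.1 × 82,430.6 ≈ 90,673.7 × g
Your rotor: r = 254 mm / 2 = 127 mm = 12.7 cm
90,673.7 = 1.118 × 10⁻⁵ × 12.7 × N²
N² = 90,673.7 / (14.1986 × 10⁻⁵) = 638,610,145
N ≈ √638,610,145 ≈ 25,270.7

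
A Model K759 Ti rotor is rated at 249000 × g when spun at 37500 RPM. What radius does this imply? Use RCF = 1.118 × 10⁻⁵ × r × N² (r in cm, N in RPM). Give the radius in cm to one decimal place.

249000 = 1.118 × 10⁻⁵ × r × (37500)²
r = 249000 / (1.118 × 10⁻⁵ × 1,406,250,000) = 249000 / 15721.88 ≈ 15.838 cm

r ≈ 15.8 cm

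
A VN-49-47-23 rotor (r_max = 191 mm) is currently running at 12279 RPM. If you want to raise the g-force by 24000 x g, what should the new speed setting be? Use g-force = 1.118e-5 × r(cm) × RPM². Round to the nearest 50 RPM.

16200 RPM

r = 191 mm = 19.1 cm
Current RCF = 1.118 × 10⁻⁵ × 19.1 × (12279)² = 1.118 × 10⁻⁵ × 19.1 × 150,773,841 ≈ 32,195.9 × g
Target RCF = 32,195.9 + 24,000 = 56,195.9 × g
N² = 56,195.9 / (21.3538 × 10⁻⁵) = 263,165,807
N ≈ √263,165,807 ≈ 16,222.4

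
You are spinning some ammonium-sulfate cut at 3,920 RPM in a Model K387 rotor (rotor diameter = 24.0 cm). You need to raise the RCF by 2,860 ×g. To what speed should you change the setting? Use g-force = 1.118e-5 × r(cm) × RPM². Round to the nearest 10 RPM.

r = 24.0 / 2 = 12 cm
Current RCF = 1.118 × 10⁻⁵ × 12 × (3920)² = 1.118 × 10⁻⁵ × 12 × 15,366,400 ≈ 2,061.6 × g
Target RCF = 2,061.6 + 2,860 = 4,921.6 × g
N² = 4,921.6 / (13.416 × 10⁻⁵) = 36,684,556
N ≈ √36,684,556 ≈ 6,056.8

6060 RPM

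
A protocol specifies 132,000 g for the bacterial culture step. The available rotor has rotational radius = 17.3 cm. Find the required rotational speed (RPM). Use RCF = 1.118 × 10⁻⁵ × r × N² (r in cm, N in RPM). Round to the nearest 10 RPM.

≈ 26120 RPM

RCF = 1.118 × 10⁻⁵ × r × N²
132,000 = 1.118 × 10⁻⁵ × 17.3 × N²
N² = 132,000 / (19.3414 × 10⁻⁵) = 682,473,864
N ≈ √682,473,864 ≈ 26,124.2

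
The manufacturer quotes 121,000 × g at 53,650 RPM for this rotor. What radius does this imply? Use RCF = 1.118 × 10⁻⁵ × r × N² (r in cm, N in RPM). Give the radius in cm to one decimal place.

3.8 cm

RCF = 1.118 × 10⁻⁵ × r × N²
121000 = 1.118 × 10⁻⁵ × r × (53650)²
r = 121000 / (1.118 × 10⁻⁵ × 2,878,322,500) = 121000 / 32179.65 ≈ 3.760 cm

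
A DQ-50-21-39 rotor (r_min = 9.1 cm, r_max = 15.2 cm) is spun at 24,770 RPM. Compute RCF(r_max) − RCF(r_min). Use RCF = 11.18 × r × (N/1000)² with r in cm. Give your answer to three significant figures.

≈ 41800 x g

RCF_max = 11.18 × 15.2 × (24.77)² = 11.18 × 15.2 × 613.5529 ≈ 104,264.7 × g
RCF_min = 11.18 × 9.1 × (24.77)² = 11.18 × 9.1 × 613.5529 ≈ 62,421.6 × g
ΔRCF = 104,264.7 − 62,421.6 = 41,843.1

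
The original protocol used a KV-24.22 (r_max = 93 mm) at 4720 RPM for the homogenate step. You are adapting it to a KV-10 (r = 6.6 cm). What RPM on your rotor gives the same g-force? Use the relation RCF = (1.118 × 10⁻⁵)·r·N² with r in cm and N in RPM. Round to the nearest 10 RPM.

Original rotor: r = 93 mm = 9.3 cm
RCF_original = 1.118 × 10⁻⁵ × 9.3 × (4720)² = 1.118 × 10⁻⁵ × 9.3 × 22,278,400 ≈ 2,316.4 × g
2,316.4 = 1.118 × 10⁻⁵ × 6.6 × N²
N² = 2,316.4 / (7.3788 × 10⁻⁵) = 31,392,638
N ≈ √31,392,638 ≈ 5,602.9

5600 RPM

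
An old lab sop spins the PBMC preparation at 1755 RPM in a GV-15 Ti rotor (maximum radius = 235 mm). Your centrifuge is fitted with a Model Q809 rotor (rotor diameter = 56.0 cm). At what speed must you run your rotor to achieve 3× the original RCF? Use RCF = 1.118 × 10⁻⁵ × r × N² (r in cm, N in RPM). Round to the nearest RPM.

Original rotor: r = 235 mm = 23.5 cm
RCF_original = 1.118 × 10⁻⁵ × 23.5 × (1755)² = 1.118 × 10⁻⁵ × 23.5 × 3,080,025 ≈ 809.2 × g
Target RCF = 3 × 809.2 ≈ 2,427.6 × g
Your rotor: r = 56.0 / 2 = 28 cm
2,427.6 = 1.118 × 10⁻⁵ × 28 × N²
N² = 2,427.6 / (31.304 × 10⁻⁵) = 7,754,919
N ≈ √7,754,919 ≈ 2,784.8

2785 RPM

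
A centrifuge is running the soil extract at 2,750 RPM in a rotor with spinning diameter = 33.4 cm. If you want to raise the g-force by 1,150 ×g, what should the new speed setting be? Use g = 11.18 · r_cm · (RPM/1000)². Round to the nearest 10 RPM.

3700 RPM

r = 33.4 / 2 = 16.7 cm
Current RCF = 11.18 × 16.7 × (2.75)² = 11.18 × 16.7 × 7.5625 ≈ 1,412 × g
Target RCF = 1,412 + 1,150 = 2,562 × g
(N/1000)² = 2,562 / 186.706 = 13.72211
N = 1000 × √13.72211 ≈ 3,704.3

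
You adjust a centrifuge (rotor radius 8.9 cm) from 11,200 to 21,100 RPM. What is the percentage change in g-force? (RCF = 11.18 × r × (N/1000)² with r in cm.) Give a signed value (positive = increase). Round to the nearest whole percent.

+255%

RCF ∝ N², so the ratio is (21100/11200)² = (1.883929)² = 3.5492.
Change = 3.5492 − 1 = +2.5492 → +254.9%.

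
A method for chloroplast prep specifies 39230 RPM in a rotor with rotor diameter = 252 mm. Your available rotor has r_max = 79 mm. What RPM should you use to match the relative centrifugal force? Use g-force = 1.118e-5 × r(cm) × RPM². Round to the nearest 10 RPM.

49540 RPM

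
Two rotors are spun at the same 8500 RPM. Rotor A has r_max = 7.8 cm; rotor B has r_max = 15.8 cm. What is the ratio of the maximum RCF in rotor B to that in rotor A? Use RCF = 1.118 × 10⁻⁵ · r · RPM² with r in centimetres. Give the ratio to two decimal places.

At fixed N, RCF ∝ r, so RCF_B/RCF_A = r_B/r_A = 15.8 / 7.8 = 2.0256.

2.03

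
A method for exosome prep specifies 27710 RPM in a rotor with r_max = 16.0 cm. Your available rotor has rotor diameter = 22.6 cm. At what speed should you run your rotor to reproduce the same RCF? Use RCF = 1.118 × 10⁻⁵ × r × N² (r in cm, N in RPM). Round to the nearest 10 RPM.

32970 RPM

RCF_original = 1.118 × 10⁻⁵ × 16 × (27710)² = 1.118 × 10⁻⁵ × 16 × 767,844,100 ≈ 137,352 × g
Your rotor: r = 22.6 / 2 = 11.3 cm
137,352 = 1.118 × 10⁻⁵ × 11.3 × N²
N² = 137,352 / (12.6334 × 10⁻⁵) = 1,087,213,260
N ≈ √1,087,213,260 ≈ 32,972.9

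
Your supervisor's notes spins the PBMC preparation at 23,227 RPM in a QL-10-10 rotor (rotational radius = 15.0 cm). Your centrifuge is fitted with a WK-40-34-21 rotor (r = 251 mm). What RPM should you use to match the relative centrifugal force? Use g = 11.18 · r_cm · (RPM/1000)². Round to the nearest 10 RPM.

RCF_original = 11.18 × 15 × (23.227)² = 11.18 × 15 × 539.493529 ≈ 90,473.1 × g
Your rotor: r = 251 mm = 25.1 cm
90,473.1 = 11.18 × 25.1 × (N/1000)²
(N/1000)² = 90,473.1 / 280.618 = 322.4066
N = 1000 × √322.4066 ≈ 17,955.7

≈ 17960 RPM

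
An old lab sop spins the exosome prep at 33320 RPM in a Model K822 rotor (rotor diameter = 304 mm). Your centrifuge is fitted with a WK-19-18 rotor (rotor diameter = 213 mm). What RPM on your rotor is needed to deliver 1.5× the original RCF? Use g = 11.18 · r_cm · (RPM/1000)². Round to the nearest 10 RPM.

Original rotor: r = 304 mm / 2 = 152 mm = 15.2 cm
RCF_original = 11.18 × 15.2 × (33.32)² = 11.18 × 15.2 × 1,110.2224 ≈ 188,666.8 × g
Target RCF = 1.5 × 188,666.8 ≈ 283,000.2 × g
Your rotor: r = 213 mm / 2 = 106.5 mm = 10.65 cm
283,000.2 = 11.18 × 10.65 × (N/1000)²
(N/1000)² = 283,000.2 / 119.067 = 2376.815
N = 1000 × √2376.815 ≈ 48,752.6

48750 RPM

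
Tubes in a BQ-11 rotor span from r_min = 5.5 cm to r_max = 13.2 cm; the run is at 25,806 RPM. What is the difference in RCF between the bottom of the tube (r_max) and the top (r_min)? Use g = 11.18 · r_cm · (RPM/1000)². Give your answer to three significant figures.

ΔRCF ≈ 57300 × g

RCF_max = 11.18 × 13.2 × (25.806)² = 11.18 × 13.2 × 665.949636 ≈ 98,278.2 × g
RCF_min = 11.18 × 5.5 × (25.806)² = 11.18 × 5.5 × 665.949636 ≈ 40,949.2 × g
ΔRCF = 98,278.2 − 40,949.2 = 57,329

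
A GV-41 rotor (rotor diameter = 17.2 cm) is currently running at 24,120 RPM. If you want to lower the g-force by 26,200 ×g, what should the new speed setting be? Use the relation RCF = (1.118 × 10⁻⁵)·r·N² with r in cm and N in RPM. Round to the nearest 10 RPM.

N₂ ≈ 17590 RPM

r = 17.2 / 2 = 8.6 cm
Current RCF = 1.118 × 10⁻⁵ × 8.6 × (24120)² = 1.118 × 10⁻⁵ × 8.6 × 581,774,400 ≈ 55,936.4 × g
Target RCF = 55,936.4 − 26,200 = 29,736.4 × g
N² = 29,736.4 / (9.6148 × 10⁻⁵) = 309,277,364
N ≈ √309,277,364 ≈ 17,586.3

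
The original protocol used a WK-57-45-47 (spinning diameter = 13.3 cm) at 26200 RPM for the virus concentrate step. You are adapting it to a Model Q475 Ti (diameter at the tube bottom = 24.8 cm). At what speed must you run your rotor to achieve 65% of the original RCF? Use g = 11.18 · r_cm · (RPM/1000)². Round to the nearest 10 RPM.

≈ 15470 RPM

Original rotor: r = 13.3 / 2 = 6.65 cm
RCF_original = 11.18 × 6.65 × (26.2)² = 11.18 × 6.65 × 686.44 ≈ 51,034.8 × g
Target RCF = 0.65 × 51,034.8 ≈ 33,172.6 × g
Your rotor: r = 24.8 / 2 = 12.4 cm
33,172.6 = 11.18 × 12.4 × (N/1000)²
(N/1000)² = 33,172.6 / 138.632 = 239.2853
N = 1000 × √239.2853 ≈ 15,468.8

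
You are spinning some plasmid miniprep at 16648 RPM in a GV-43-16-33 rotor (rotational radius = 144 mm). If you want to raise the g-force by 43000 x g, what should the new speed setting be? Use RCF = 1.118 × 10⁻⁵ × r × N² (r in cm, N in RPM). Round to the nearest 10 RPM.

r = 144 mm = 14.4 cm
Current RCF = 1.118 × 10⁻⁵ × 14.4 × (16648)² = 1.118 × 10⁻⁵ × 14.4 × 277,155,904 ≈ 44,619.9 × g
Target RCF = 44,619.9 + 43,000 = 87,619.9 × g
N² = 87,619.9 / (16.0992 × 10⁻⁵) = 544,250,025
N ≈ √544,250,025 ≈ 23,329.2

N₂ ≈ 23330 RPM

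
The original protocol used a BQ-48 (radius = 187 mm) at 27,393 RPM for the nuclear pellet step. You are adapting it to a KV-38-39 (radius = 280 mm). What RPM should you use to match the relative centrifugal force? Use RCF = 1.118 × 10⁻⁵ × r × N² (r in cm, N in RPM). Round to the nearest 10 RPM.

≈ 22390 RPM

Original rotor: r = 187 mm = 18.7 cm
RCF = 1.118 × 10⁻⁵ × r × N²
RCF_original = 1.118 × 10⁻⁵ × 18.7 × (27393)² = 1.118 × 10⁻⁵ × 18.7 × 750,376,449 ≈ 156,878.2 × g
Your rotor: r = 280 mm = 28.0 cm
156,878.2 = 1.118 × 10⁻⁵ × 28 × N²
N² = 156,878.2 / (31.304 × 10⁻⁵) = 501,144,263
N ≈ √501,144,263 ≈ 22,386.3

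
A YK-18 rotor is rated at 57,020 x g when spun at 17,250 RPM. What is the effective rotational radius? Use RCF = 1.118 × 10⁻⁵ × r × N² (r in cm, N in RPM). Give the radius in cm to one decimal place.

57020 = 1.118 × 10⁻⁵ × r × (17250)²
r = 57020 / (1.118 × 10⁻⁵ × 297,562,500) = 57020 / 3326.749 ≈ 17.140 cm

17.1 cm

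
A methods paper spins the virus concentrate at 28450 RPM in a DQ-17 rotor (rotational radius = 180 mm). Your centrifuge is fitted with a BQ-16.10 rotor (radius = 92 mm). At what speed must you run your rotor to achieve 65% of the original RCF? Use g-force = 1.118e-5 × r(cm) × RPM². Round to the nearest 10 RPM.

Original rotor: r = 180 mm = 18.0 cm
RCF_original = 1.118 × 10⁻⁵ × 18 × (28450)² = 1.118 × 10⁻⁵ × 18 × 809,402,500 ≈ 162,884.2 × g
Target RCF = 0.65 × 162,884.2 ≈ 105,874.7 × g
Your rotor: r = 92 mm = 9.2 cm
105,874.7 = 1.118 × 10⁻⁵ × 9.2 × N²
N² = 105,874.7 / (10.2856 × 10⁻⁵) = 1,029,348,798
N ≈ √1,029,348,798 ≈ 32,083.5

32080 RPM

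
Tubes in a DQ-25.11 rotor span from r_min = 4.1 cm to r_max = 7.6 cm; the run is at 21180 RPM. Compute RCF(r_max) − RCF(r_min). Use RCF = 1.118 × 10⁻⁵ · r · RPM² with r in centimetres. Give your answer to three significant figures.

RCF_max = 1.118 × 10⁻⁵ × 7.6 × (21180)² = 1.118 × 10⁻⁵ × 7.6 × 448,592,400 ≈ 38,116 × g
RCF_min = 1.118 × 10⁻⁵ × 4.1 × (21180)² = 1.118 × 10⁻⁵ × 4.1 × 448,592,400 ≈ 20,562.6 × g
ΔRCF = 38,116 − 20,562.6 = 17,553.4

≈ 17600 ×g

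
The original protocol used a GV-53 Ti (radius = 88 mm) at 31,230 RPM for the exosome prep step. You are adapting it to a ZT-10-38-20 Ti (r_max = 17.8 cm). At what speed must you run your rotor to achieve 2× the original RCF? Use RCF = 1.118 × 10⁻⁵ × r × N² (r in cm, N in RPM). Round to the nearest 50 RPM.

Original rotor: r = 88 mm = 8.8 cm
RCF_original = 1.118 × 10⁻⁵ × 8.8 × (31230)² = 1.118 × 10⁻⁵ × 8.8 × 975,312,900 ≈ 95,955.2 × g
Target RCF = 2 × 95,955.2 ≈ 191,910.4 × g
191,910.4 = 1.118 × 10⁻⁵ × 17.8 × N²
N² = 191,910.4 / (19.9004 × 10⁻⁵) = 964,354,485
N ≈ √964,354,485 ≈ 31,054.1

31050 RPM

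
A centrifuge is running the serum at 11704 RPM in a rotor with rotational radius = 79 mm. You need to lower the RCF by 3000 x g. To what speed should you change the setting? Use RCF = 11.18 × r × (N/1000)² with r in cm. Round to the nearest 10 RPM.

≈ 10150 RPM

r = 79 mm = 7.9 cm
Current RCF = 11.18 × 7.9 × (11.704)² = 11.18 × 7.9 × 136.983616 ≈ 12,098.7 × g
Target RCF = 12,098.7 − 3,000 = 9,098.7 × g
(N/1000)² = 9,098.7 / 88.322 = 103.0174
N = 1000 × √103.0174 ≈ 10,149.7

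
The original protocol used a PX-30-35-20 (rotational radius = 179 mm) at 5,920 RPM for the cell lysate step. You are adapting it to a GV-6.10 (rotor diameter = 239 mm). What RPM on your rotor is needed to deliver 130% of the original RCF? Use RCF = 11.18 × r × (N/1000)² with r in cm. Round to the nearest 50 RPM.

8250 RPM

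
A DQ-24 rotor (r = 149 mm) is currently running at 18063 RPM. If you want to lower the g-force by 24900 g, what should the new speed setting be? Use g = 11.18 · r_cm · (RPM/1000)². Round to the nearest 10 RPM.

r = 149 mm = 14.9 cm
Current RCF = 11.18 × 14.9 × (18.063)² = 11.18 × 14.9 × 326.271969 ≈ 54,351 × g
Target RCF = 54,351 − 24,900 = 29,451 × g
(N/1000)² = 29,451 / 166.582 = 176.7958
N = 1000 × √176.7958 ≈ 13,296.5

N₂ ≈ 13300 RPM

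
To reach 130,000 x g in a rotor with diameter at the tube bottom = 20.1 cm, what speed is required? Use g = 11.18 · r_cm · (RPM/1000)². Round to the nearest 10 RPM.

≈ 34010 RPM

r = 20.1 / 2 = 10.05 cm
130,000 = 11.18 × 10.05 × (N/1000)²
(N/1000)² = 130,000 / 112.359 = 1157.006
N = 1000 × √1157.006 ≈ 34,014.8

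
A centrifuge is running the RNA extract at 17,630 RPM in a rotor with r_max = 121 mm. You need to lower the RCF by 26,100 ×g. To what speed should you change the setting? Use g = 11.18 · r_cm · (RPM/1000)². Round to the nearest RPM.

10857 RPM

r = 121 mm = 12.1 cm
Current RCF = 11.18 × 12.1 × (17.63)² = 11.18 × 12.1 × 310.8169 ≈ 42,046.7 × g
Target RCF = 42,046.7 − 26,100 = 15,946.7 × g
(N/1000)² = 15,946.7 / 135.278 = 117.881
N = 1000 × √117.881 ≈ 10,857.3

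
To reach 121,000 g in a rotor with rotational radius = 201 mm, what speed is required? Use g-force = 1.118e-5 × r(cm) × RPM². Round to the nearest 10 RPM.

r = 201 mm = 20.1 cm
121,000 = 1.118 × 10⁻⁵ × 20.1 × N²
N² = 121,000 / (22.4718 × 10⁻⁵) = 538,452,638
N ≈ √538,452,638 ≈ 23,204.6

N ≈ 23200 RPM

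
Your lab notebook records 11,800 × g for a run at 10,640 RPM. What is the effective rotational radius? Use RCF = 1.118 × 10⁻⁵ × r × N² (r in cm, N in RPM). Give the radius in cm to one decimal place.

11800 = 1.118 × 10⁻⁵ × r × (10640)²
r = 11800 / (1.118 × 10⁻⁵ × 113,209,600) = 11800 / 1265.683 ≈ 9.323 cm

≈ 9.3 cm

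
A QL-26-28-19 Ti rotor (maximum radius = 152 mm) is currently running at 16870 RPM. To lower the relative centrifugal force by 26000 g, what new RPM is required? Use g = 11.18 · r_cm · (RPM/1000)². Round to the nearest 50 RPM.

≈ 11450 RPM

r = 152 mm = 15.2 cm
Current RCF = 11.18 × 15.2 × (16.87)² = 11.18 × 15.2 × 284.5969 ≈ 48,363.3 × g
Target RCF = 48,363.3 − 26,000 = 22,363.3 × g
(N/1000)² = 22,363.3 / 169.936 = 131.5984
N = 1000 × √131.5984 ≈ 11,471.6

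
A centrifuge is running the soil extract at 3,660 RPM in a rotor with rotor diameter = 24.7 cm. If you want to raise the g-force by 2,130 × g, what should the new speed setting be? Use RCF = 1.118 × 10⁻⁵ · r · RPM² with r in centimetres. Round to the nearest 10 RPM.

r = 24.7 / 2 = 12.35 cm
Current RCF = 1.118 × 10⁻⁵ × 12.35 × (3660)² = 1.118 × 10⁻⁵ × 12.35 × 13,395,600 ≈ 1,849.6 × g
Target RCF = 1,849.6 + 2,130 = 3,979.6 × g
N² = 3,979.6 / (13.8073 × 10⁻⁵) = 28,822,435
N ≈ √28,822,435 ≈ 5,368.7

5370 RPM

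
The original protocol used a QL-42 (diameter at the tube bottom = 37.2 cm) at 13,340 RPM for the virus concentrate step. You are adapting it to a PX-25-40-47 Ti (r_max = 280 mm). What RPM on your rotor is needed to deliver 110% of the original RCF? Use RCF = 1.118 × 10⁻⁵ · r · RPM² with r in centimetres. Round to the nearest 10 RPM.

Original rotor: r = 37.2 / 2 = 18.6 cm
RCF = 1.118 × 10⁻⁵ × r × N²
RCF_original = 1.118 × 10⁻⁵ × 18.6 × (13340)² = 1.118 × 10⁻⁵ × 18.6 × 177,955,600 ≈ 37,005.5 × g
Target RCF = 1.1 × 37,005.5 ≈ 40,706.1 × g
Your rotor: r = 280 mm = 28.0 cm
40,706.1 = 1.118 × 10⁻⁵ × 28 × N²
N² = 40,706.1 / (31.304 × 10⁻⁵) = 130,034,820
N ≈ √130,034,820 ≈ 11,403.3

≈ 11400 RPM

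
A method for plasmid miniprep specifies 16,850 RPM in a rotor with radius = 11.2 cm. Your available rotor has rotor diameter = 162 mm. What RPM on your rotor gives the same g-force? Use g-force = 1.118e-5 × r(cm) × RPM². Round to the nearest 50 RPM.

RCF_original = 1.118 × 10⁻⁵ × 11.2 × (16850)² = 1.118 × 10⁻⁵ × 11.2 × 283,922,500 ≈ 35,551.6 × g
Your rotor: r = 162 mm / 2 = 81 mm = 8.1 cm
35,551.6 = 1.118 × 10⁻⁵ × 8.1 × N²
N² = 35,551.6 / (9.0558 × 10⁻⁵) = 392,583,758
N ≈ √392,583,758 ≈ 19,813.7

≈ 19800 RPM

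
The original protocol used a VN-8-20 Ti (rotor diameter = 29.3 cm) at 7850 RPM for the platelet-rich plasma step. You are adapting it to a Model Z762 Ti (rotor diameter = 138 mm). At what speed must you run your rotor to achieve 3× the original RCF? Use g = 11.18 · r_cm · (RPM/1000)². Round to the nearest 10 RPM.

Original rotor: r = 29.3 / 2 = 14.65 cm
RCF = 11.18 × r × (N/1000)²
RCF_original = 11.18 × 14.65 × (7.85)² = 11.18 × 14.65 × 61.6225 ≈ 10,093 × g
Target RCF = 3 × 10,093 ≈ 30,279 × g
Your rotor: r = 138 mm / 2 = 69 mm = 6.9 cm
30,279 = 11.18 × 6.9 × (N/1000)²
(N/1000)² = 30,279 / 77.142 = 392.5099
N = 1000 × √392.5099 ≈ 19,811.9

19810 RPM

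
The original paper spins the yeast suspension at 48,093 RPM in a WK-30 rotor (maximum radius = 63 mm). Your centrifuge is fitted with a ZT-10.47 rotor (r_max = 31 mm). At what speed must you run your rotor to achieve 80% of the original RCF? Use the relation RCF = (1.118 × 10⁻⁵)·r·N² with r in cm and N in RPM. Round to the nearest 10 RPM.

Original rotor: r = 63 mm = 6.3 cm
RCF = 1.118 × 10⁻⁵ × r × N²
RCF_original = 1.118 × 10⁻⁵ × 6.3 × (48093)² = 1.118 × 10⁻⁵ × 6.3 × 2,312,936,649 ≈ 162,909.4 × g
Target RCF = 0.8 × 162,909.4 ≈ 130,327.5 × g
Your rotor: r = 31 mm = 3.1 cm
130,327.5 = 1.118 × 10⁻⁵ × 3.1 × N²
N² = 130,327.5 / (3.4658 × 10⁻⁵) = 3,760,387,212
N ≈ √3,760,387,212 ≈ 61,322.0

61320 RPM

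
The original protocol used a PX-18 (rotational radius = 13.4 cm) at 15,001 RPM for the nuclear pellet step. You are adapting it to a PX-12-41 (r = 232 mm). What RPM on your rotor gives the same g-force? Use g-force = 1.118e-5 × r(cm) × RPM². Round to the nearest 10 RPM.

RCF_original = 1.118 × 10⁻⁵ × 13.4 × (15001)² = 1.118 × 10⁻⁵ × 13.4 × 225,030,001 ≈ 33,712.2 × g
Your rotor: r = 232 mm = 23.2 cm
33,712.2 = 1.118 × 10⁻⁵ × 23.2 × N²
N² = 33,712.2 / (25.9376 × 10⁻⁵) = 129,974,246
N ≈ √129,974,246 ≈ 11,400.6

≈ 11400 RPM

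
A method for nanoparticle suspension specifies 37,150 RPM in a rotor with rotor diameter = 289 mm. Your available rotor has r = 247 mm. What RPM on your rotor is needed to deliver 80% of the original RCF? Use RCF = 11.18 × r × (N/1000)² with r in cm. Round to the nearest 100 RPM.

25400 RPM

Original rotor: r = 289 mm / 2 = 144.5 mm = 14.45 cm
RCF_original = 11.18 × 14.45 × (37.15)² = 11.18 × 14.45 × 1,380.1225 ≈ 222,960.2 × g
Target RCF = 0.8 × 222,960.2 ≈ 178,368.2 × g
Your rotor: r = 247 mm = 24.7 cm
178,368.2 = 11.18 × 24.7 × (N/1000)²
(N/1000)² = 178,368.2 / 276.146 = 645.9199
N = 1000 × √645.9199 ≈ 25,415.0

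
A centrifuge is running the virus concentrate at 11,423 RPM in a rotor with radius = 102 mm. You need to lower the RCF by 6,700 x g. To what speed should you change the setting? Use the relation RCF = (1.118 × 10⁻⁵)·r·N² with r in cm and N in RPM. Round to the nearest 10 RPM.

r = 102 mm = 10.2 cm
Current RCF = 1.118 × 10⁻⁵ × 10.2 × (11423)² = 1.118 × 10⁻⁵ × 10.2 × 130,484,929 ≈ 14,880 × g
Target RCF = 14,880 − 6,700 = 8,180 × g
N² = 8,180 / (11.4036 × 10⁻⁵) = 71,731,734
N ≈ √71,731,734 ≈ 8,469.5

8470 RPM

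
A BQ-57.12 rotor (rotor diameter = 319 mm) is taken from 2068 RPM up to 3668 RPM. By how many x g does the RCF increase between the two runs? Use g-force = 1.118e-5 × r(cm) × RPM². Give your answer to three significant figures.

1640 x g

r = 319 mm / 2 = 159.5 mm = 15.95 cm
RCF₁ = 1.118 × 10⁻⁵ × 15.95 × (2068)² = 1.118 × 10⁻⁵ × 15.95 × 4,276,624 ≈ 762.6 × g
RCF₂ = 1.118 × 10⁻⁵ × 15.95 × (3668)² = 1.118 × 10⁻⁵ × 15.95 × 13,454,224 ≈ 2,399.2 × g
Increase = 2,399.2 − 762.6 = 1,636.6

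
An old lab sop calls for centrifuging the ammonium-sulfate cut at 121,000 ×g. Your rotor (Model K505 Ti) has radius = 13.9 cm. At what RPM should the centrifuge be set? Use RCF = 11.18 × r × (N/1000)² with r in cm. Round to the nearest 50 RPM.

121,000 = 11.18 × 13.9 × (N/1000)²
(N/1000)² = 121,000 / 155.402 = 778.6258
N = 1000 × √778.6258 ≈ 27,903.9

N ≈ 27900 RPM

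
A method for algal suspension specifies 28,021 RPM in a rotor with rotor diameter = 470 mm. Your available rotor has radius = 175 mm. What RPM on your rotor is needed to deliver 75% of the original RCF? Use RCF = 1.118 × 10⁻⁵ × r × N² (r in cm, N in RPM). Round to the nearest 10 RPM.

Original rotor: r = 470 mm / 2 = 235 mm = 23.5 cm
RCF_original = 1.118 × 10⁻⁵ × 23.5 × (28021)² = 1.118 × 10⁻⁵ × 23.5 × 785,176,441 ≈ 206,289.4 × g
Target RCF = 0.75 × 206,289.4 ≈ 154,717 × g
Your rotor: r = 175 mm = 17.5 cm
154,717 = 1.118 × 10⁻⁵ × 17.5 × N²
N² = 154,717 / (19.565 × 10⁻⁵) = 790,784,564
N ≈ √790,784,564 ≈ 28,120.9

≈ 28120 RPM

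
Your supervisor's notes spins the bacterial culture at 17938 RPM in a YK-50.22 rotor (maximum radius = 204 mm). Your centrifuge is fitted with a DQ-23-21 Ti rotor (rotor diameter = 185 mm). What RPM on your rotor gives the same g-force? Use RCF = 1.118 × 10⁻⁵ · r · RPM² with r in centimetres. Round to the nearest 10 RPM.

Original rotor: r = 204 mm = 20.4 cm
RCF = 1.118 × 10⁻⁵ × r × N²
RCF_original = 1.118 × 10⁻⁵ × 20.4 × (17938)² = 1.118 × 10⁻⁵ × 20.4 × 321,771,844 ≈ 73,387.1 × g
Your rotor: r = 185 mm / 2 = 92.5 mm = 9.25 cm
73,387.1 = 1.118 × 10⁻⁵ × 9.25 × N²
N² = 73,387.1 / (10.3415 × 10⁻⁵) = 709,636,900
N ≈ √709,636,900 ≈ 26,639.0

≈ 26640 RPM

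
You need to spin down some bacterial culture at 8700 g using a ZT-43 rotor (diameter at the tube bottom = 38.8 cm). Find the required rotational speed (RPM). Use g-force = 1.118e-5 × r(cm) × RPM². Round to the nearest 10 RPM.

N ≈ 6330 RPM

r = 38.8 / 2 = 19.4 cm
8,700 = 1.118 × 10⁻⁵ × 19.4 × N²
N² = 8,700 / (21.6892 × 10⁻⁵) = 40,112,130
N ≈ √40,112,130 ≈ 6,333.4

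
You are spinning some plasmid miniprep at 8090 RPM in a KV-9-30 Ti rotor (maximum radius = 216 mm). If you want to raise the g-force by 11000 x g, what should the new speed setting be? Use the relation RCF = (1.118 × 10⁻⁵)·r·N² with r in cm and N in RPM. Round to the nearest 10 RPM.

10540 RPM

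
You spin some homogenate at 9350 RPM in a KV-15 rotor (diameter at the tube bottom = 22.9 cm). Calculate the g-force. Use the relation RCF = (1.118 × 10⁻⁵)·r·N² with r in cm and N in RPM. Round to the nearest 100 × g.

r = 22.9 / 2 = 11.45 cm
RCF = 1.118 × 10⁻⁵ × 11.45 × (9350)² = 1.118 × 10⁻⁵ × 11.45 × 87,422,500 ≈ 11,191 × g

11200 g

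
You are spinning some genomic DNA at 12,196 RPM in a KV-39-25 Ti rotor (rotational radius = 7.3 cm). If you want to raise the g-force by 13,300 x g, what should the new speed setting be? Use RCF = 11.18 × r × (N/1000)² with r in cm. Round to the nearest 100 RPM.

Current RCF = 11.18 × 7.3 × (12.196)² = 11.18 × 7.3 × 148.742416 ≈ 12,139.5 × g
Target RCF = 12,139.5 + 13,300 = 25,439.5 × g
(N/1000)² = 25,439.5 / 81.614 = 311.7051
N = 1000 × √311.7051 ≈ 17,655.2

≈ 17700 RPM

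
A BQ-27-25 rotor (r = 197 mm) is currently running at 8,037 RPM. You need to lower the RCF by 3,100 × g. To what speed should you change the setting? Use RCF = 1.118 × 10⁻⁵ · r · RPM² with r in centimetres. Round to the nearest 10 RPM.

≈ 7110 RPM

r = 197 mm = 19.7 cm
Current RCF = 1.118 × 10⁻⁵ × 19.7 × (8037)² = 1.118 × 10⁻⁵ × 19.7 × 64,593,369 ≈ 14,226.4 × g
Target RCF = 14,226.4 − 3,100 = 11,126.4 × g
N² = 11,126.4 / (22.0246 × 10⁻⁵) = 50,518,057
N ≈ √50,518,057 ≈ 7,107.6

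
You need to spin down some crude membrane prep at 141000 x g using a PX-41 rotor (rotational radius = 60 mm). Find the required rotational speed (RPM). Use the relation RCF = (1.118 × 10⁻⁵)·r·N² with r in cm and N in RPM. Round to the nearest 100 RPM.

45800 RPM

r = 60 mm = 6.0 cm
RCF = 1.118 × 10⁻⁵ × r × N²
141,000 = 1.118 × 10⁻⁵ × 6 × N²
N² = 141,000 / (6.708 × 10⁻⁵) = 2,101,967,800
N ≈ √2,101,967,800 ≈ 45,847.2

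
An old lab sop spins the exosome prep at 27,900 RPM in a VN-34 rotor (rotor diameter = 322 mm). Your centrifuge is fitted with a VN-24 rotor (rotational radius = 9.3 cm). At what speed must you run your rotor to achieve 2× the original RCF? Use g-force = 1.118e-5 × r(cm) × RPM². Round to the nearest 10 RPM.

Original rotor: r = 322 mm / 2 = 161 mm = 16.1 cm
RCF = 1.118 × 10⁻⁵ × r × N²
RCF_original = 1.118 × 10⁻⁵ × 16.1 × (27900)² = 1.118 × 10⁻⁵ × 16.1 × 778,410,000 ≈ 140,112.2 × g
Target RCF = 2 × 140,112.2 ≈ 280,224.4 × g
280,224.4 = 1.118 × 10⁻⁵ × 9.3 × N²
N² = 280,224.4 / (10.3974 × 10⁻⁵) = 2,695,139,169
N ≈ √2,695,139,169 ≈ 51,914.7

51910 RPM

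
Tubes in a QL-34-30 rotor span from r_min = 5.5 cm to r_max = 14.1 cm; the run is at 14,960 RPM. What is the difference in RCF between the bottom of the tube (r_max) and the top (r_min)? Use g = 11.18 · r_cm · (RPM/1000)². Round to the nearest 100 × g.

RCF_max = 11.18 × 14.1 × (14.96)² = 11.18 × 14.1 × 223.8016 ≈ 35,279.6 × g
RCF_min = 11.18 × 5.5 × (14.96)² = 11.18 × 5.5 × 223.8016 ≈ 13,761.6 × g
ΔRCF = 35,279.6 − 13,761.6 = 21,518

ΔRCF ≈ 21500 × g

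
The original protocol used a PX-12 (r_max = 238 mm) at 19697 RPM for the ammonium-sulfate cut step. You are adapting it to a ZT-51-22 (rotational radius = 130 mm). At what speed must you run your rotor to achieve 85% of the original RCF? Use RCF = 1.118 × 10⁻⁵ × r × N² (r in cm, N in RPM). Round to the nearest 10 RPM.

Original rotor: r = 238 mm = 23.8 cm
RCF = 1.118 × 10⁻⁵ × r × N²
RCF_original = 1.118 × 10⁻⁵ × 23.8 × (19697)² = 1.118 × 10⁻⁵ × 23.8 × 387,971,809 ≈ 103,233.1 × g
Target RCF = 0.85 × 103,233.1 ≈ 87,748.1 × g
Your rotor: r = 130 mm = 13.0 cm
87,748.1 = 1.118 × 10⁻⁵ × 13 × N²
N² = 87,748.1 / (14.534 × 10⁻⁵) = 603,743,636
N ≈ √603,743,636 ≈ 24,571.2

24570 RPM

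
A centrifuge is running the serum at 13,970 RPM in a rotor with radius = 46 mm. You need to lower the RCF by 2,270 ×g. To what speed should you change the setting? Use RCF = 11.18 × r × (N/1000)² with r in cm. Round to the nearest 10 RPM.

12290 RPM

r = 46 mm = 4.6 cm
Current RCF = 11.18 × 4.6 × (13.97)² = 11.18 × 4.6 × 195.1609 ≈ 10,036.7 × g
Target RCF = 10,036.7 − 2,270 = 7,766.7 × g
(N/1000)² = 7,766.7 / 51.428 = 151.0208
N = 1000 × √151.0208 ≈ 12,289.1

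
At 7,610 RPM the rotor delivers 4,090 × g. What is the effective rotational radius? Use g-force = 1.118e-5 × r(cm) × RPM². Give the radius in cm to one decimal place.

6.3 cm

4090 = 1.118 × 10⁻⁵ × r × (7610)²
r = 4090 / (1.118 × 10⁻⁵ × 57,912,100) = 4090 / 647.4573 ≈ 6.317 cm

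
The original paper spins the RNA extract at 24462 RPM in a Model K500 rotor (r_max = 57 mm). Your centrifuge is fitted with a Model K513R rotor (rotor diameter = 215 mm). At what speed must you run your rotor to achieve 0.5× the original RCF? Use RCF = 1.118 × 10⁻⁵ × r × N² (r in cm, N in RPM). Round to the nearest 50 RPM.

12600 RPM

Original rotor: r = 57 mm = 5.7 cm
RCF_original = 1.118 × 10⁻⁵ × 5.7 × (24462)² = 1.118 × 10⁻⁵ × 5.7 × 598,389,444 ≈ 38,133 × g
Target RCF = 0.5 × 38,133 ≈ 19,066.5 × g
Your rotor: r = 215 mm / 2 = 107.5 mm = 10.75 cm
19,066.5 = 1.118 × 10⁻⁵ × 10.75 × N²
N² = 19,066.5 / (12.0185 × 10⁻⁵) = 158,642,925
N ≈ √158,642,925 ≈ 12,595.4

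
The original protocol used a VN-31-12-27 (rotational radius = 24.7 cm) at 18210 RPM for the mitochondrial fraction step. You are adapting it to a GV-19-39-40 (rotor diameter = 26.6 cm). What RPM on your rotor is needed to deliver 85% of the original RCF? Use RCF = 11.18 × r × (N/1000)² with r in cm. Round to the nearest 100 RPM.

RCF = 11.18 × r × (N/1000)²
RCF_original = 11.18 × 24.7 × (18.21)² = 11.18 × 24.7 × 331.6041 ≈ 91,571.1 × g
Target RCF = 0.85 × 91,571.1 ≈ 77,835.4 × g
Your rotor: r = 26.6 / 2 = 13.3 cm
77,835.4 = 11.18 × 13.3 × (N/1000)²
(N/1000)² = 77,835.4 / 148.694 = 523.4603
N = 1000 × √523.4603 ≈ 22,879.3

≈ 22900 RPM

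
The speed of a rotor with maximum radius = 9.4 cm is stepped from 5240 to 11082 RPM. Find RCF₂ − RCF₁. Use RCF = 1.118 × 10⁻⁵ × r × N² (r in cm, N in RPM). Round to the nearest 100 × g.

10000 × g

RCF₁ = 1.118 × 10⁻⁵ × 9.4 × (5240)² = 1.118 × 10⁻⁵ × 9.4 × 27,457,600 ≈ 2,885.6 × g
RCF₂ = 1.118 × 10⁻⁵ × 9.4 × (11082)² = 1.118 × 10⁻⁵ × 9.4 × 122,810,724 ≈ 12,906.4 × g
Increase = 12,906.4 − 2,885.6 = 10,020.8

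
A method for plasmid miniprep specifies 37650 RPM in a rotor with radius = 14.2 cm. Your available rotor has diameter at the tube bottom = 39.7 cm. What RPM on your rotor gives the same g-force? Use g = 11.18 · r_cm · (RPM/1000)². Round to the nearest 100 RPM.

RCF_original = 11.18 × 14.2 × (37.65)² = 11.18 × 14.2 × 1,417.5225 ≈ 225,040.2 × g
Your rotor: r = 39.7 / 2 = 19.85 cm
225,040.2 = 11.18 × 19.85 × (N/1000)²
(N/1000)² = 225,040.2 / 221.923 = 1014.046
N = 1000 × √1014.046 ≈ 31,844.1

31800 RPM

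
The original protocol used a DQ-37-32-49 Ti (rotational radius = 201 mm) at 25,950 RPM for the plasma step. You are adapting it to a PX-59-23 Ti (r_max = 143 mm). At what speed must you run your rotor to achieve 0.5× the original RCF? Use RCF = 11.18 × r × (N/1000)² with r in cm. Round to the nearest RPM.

≈ 21755 RPM

Original rotor: r = 201 mm = 20.1 cm
RCF_original = 11.18 × 20.1 × (25.95)² = 11.18 × 20.1 × 673.4025 ≈ 151,325.7 × g
Target RCF = 0.5 × 151,325.7 ≈ 75,662.9 × g
Your rotor: r = 143 mm = 14.3 cm
75,662.9 = 11.18 × 14.3 × (N/1000)²
(N/1000)² = 75,662.9 / 159.874 = 473.2658
N = 1000 × √473.2658 ≈ 21,754.7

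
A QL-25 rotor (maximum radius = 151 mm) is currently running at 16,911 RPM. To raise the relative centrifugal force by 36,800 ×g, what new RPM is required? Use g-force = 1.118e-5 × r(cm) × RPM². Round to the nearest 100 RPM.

r = 151 mm = 15.1 cm
Current RCF = 1.118 × 10⁻⁵ × 15.1 × (16911)² = 1.118 × 10⁻⁵ × 15.1 × 285,981,921 ≈ 48,278.9 × g
Target RCF = 48,278.9 + 36,800 = 85,078.9 × g
N² = 85,078.9 / (16.8818 × 10⁻⁵) = 503,968,179
N ≈ √503,968,179 ≈ 22,449.2

22400 RPM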